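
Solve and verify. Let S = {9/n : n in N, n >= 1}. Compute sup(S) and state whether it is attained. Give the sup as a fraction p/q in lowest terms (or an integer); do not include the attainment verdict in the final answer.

Analysis:
- Values: 9, 9/2, 3, 9/4, ... strictly decreasing.
- The maximum is 9 (n=1); sup = 9 (attained).
- The set is bounded below by 0; 9/n -> 0 so 0 is the greatest lower bound.
- 0 is not in the set, so inf = 0 is not attained.
Conclusion: sup(S) = 9, attained in S.

9


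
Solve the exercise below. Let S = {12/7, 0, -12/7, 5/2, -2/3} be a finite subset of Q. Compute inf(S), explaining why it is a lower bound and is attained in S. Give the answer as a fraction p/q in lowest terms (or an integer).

S is finite, so inf(S) = min(S).
Sorted increasing:
-12/7, -2/3, 0, 12/7, 5/2
The extremum is -12/7.
For every x in S, x >= -12/7. And -12/7 is in S, so it is attained.
Therefore inf(S) = -12/7.

-12/7


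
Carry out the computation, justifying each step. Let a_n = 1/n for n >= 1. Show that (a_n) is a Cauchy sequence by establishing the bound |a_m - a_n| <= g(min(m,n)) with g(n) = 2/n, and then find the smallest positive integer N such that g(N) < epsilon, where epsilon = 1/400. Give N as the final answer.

For any m, n >= 1, by the triangle inequality:
|a_m - a_n| = |1/m - 1/n| <= 1/m + 1/n <= 2/min(m,n).
So g(n) = 2/n bounds the Cauchy difference. Since g(n) -> 0, (a_n) is Cauchy.
Now solve g(N) < 1/400: 2/N < 1/400 <=> N > 2 / (1/400) = 800.
The smallest integer strictly greater than 800 is N = 801.
Check: g(801) = 2/801 = 2/801 < 1/400; g(800) = 1/400 >= 1/400. So N = 801.

801


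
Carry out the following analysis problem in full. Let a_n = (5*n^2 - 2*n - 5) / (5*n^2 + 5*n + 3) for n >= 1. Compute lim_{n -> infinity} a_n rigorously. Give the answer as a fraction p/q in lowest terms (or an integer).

Divide numerator and denominator by n^2, the highest power:
numerator / n^2 = 5 - 2/n - 5/n^2
denominator / n^2 = 5 + 5/n + 3/n^2
As n -> infinity, all terms of the form c/n^k (k >= 1) tend to 0.
So numerator / n^2 -> 5 and denominator / n^2 -> 5.
Therefore lim a_n = 1.

1


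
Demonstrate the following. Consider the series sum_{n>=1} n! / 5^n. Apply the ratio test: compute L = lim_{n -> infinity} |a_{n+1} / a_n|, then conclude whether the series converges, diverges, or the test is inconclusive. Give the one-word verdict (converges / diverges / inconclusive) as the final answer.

Let a_n denote the general term. Form the ratio a_{n+1}/a_n and simplify:
a_{n+1}/a_n = n/5 + 1/5
Take the limit as n -> infinity: L = infinity.
Since L = infinity > 1 (or L = infinity), the ratio test implies the series diverges.

diverges


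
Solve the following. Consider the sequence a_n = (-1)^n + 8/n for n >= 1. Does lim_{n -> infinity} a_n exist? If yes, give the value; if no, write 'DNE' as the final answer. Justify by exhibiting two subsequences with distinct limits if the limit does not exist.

Examine the behaviour of a_n along subsequences.
a_{2k} = 1 + 8/(2k) -> 1. a_{2k+1} = -1 + 8/(2k+1) -> -1.
Since these two subsequential limits are 1 and -1, distinct, the full sequence cannot converge (a convergent sequence has all subsequences tending to the same limit). So lim a_n does not exist.

DNE


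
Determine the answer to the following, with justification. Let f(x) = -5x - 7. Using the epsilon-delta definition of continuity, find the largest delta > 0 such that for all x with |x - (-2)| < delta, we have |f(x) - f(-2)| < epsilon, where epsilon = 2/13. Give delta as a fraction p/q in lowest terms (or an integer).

We compute f(-2) = -5*(-2) - 7 = 3.
|f(x) - f(-2)| = |-5x - 7 - (3)| = |-5(x - (-2))| = 5|x - (-2)|.
We need 5|x - (-2)| < 2/13, i.e. |x - (-2)| < 2/13 / 5 = 2/65.
So any delta <= 2/65 works. Conversely, if delta > 2/65, then x = -2 + 2/65 satisfies |x - (-2)| = 2/65 < delta but |f(x) - f(-2)| = 5 * 2/65 = 2/13, which is not < 2/13; so no larger delta works.
Hence the largest such delta is 2/65.

2/65


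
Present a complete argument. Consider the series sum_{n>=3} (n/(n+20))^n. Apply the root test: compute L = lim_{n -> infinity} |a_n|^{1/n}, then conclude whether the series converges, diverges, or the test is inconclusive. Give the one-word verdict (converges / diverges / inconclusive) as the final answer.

Let a_n denote the general term. Form |a_n|^(1/n) and simplify:
|a_n|^(1/n) = n/(n + 20)
Take the limit as n -> infinity: L = 1.
Since L = 1, the root test is inconclusive. (In fact a_n = (n/(n+20))^n -> e^(-20) != 0, so the nth-term test shows divergence; but the root test itself gives no conclusion.)

inconclusive


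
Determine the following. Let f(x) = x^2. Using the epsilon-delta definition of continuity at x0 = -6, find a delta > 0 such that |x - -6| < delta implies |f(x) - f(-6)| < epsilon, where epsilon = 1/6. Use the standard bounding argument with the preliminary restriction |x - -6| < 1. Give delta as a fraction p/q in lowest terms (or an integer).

Factor: |x^2 - (-6)^2| = |x - -6| * |x + -6|.
Impose |x - -6| < 1 first. Then |x + -6| = |(x - -6) + 2*(-6)| <= |x - -6| + 2*|-6| < 1 + 12 = 13.
So |x^2 - (-6)^2| < delta * 13.
We need delta * 13 <= 1/6, i.e. delta <= 1/6/13 = 1/78.
Since 1/78 < 1, this is tighter than 1; take delta = 1/78.
So delta = 1/78 works.

1/78


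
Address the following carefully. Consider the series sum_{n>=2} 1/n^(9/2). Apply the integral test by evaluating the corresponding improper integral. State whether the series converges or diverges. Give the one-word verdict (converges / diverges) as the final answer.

Let f(x) = x^(-9/2). Then f is positive, continuous, and decreasing on [2, infinity), so the integral test applies.
Compute the improper integral int_{2}^infinity f(x) dx:
  antiderivative F(x) = -2/(7*x^(7/2)).
  As x -> infinity, F(x) -> 0 (since p = 9/2 > 1).
  So int = F(infinity) - F(2) = 0 - (-sqrt(2)/56) = sqrt(2)/56.
  Finite, so by the integral test, the series converges.

converges


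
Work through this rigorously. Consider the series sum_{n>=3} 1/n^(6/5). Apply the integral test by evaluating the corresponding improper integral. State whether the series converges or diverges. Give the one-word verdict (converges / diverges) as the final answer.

Let f(x) = x^(-6/5). Then f is positive, continuous, and decreasing on [3, infinity), so the integral test applies.
Compute the improper integral int_{3}^infinity f(x) dx:
  antiderivative F(x) = -5/x^(1/5).
  As x -> infinity, F(x) -> 0 (since p = 6/5 > 1).
  So int = F(infinity) - F(3) = 0 - (-5*3^(4/5)/3) = 5*3^(4/5)/3.
  Finite, so by the integral test, the series converges.

converges


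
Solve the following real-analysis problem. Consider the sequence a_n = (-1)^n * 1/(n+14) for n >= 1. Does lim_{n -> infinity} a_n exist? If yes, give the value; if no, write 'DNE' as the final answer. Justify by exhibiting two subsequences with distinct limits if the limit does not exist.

Examine the behaviour of a_n along subsequences.
Even-n subsequence a_{2k} = 1/(2k+14) -> 0. Odd-n subsequence a_{2k+1} = -1/(2k+15) -> 0. Both tend to 0, which suggests the limit is 0; verify directly.
|a_n - 0| = 1/(n+14) < 1/n for every n >= 1.
Given epsilon > 0, choose a positive integer N > 1/epsilon. Then for all n >= N, |a_n| < 1/n <= 1/N < epsilon.
So by the definition of the limit, lim a_n exists and equals 0.

0


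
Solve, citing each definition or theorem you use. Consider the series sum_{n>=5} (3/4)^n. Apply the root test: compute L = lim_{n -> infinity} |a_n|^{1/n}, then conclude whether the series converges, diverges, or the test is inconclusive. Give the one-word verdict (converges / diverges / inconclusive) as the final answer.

Let a_n denote the general term. Form |a_n|^(1/n) and simplify:
|a_n|^(1/n) = 3/4
Take the limit as n -> infinity: L = 3/4.
Since L = 3/4 < 1, the root test implies convergence.

converges


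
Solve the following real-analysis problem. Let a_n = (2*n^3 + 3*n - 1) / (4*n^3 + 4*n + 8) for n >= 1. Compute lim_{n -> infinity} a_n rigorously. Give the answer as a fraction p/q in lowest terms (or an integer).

Divide numerator and denominator by n^3, the highest power:
numerator / n^3 = 2 + 3/n^2 - 1/n^3
denominator / n^3 = 4 + 4/n^2 + 8/n^3
As n -> infinity, all terms of the form c/n^k (k >= 1) tend to 0.
So numerator / n^3 -> 2 and denominator / n^3 -> 4.
Therefore lim a_n = 1/2.

1/2


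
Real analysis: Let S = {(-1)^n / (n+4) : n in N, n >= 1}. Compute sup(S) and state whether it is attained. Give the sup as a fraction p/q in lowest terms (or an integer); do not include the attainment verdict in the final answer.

Analysis:
- Values: -1/5, 1/6, -1/7, 1/8, -1/9, ...
- Positive terms (even n): 1/(2+4), 1/(4+4), ... decreasing -> max = 1/6 (n=2).
- Negative terms (odd n): -1/(1+4), -1/(3+4), ... increasing -> min = -1/5 (n=1).
- So sup = 1/6 (attained at n=2); inf = -1/5 (attained at n=1).
Conclusion: sup(S) = 1/6, attained in S.

1/6


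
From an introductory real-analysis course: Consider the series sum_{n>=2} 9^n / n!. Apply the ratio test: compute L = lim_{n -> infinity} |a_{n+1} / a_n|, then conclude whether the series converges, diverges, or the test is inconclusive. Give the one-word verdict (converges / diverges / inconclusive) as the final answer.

Let a_n denote the general term. Form the ratio a_{n+1}/a_n and simplify:
a_{n+1}/a_n = 9/(n + 1)
Take the limit as n -> infinity: L = 0.
Since L = 0 < 1, the ratio test implies the series converges.

converges


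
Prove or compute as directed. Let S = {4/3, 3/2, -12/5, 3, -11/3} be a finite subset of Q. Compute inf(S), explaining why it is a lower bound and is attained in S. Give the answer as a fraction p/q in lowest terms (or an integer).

S is finite, so inf(S) = min(S).
Sorted increasing:
-11/3, -12/5, 4/3, 3/2, 3
The extremum is -11/3.
For every x in S, x >= -11/3. And -11/3 is in S, so it is attained.
Therefore inf(S) = -11/3.

-11/3


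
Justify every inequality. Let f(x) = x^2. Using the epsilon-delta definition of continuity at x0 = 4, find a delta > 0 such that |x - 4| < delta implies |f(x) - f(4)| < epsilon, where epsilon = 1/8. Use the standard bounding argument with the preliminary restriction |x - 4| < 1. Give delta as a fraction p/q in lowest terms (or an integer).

Factor: |x^2 - (4)^2| = |x - 4| * |x + 4|.
Impose |x - 4| < 1 first. Then |x + 4| = |(x - 4) + 2*(4)| <= |x - 4| + 2*|4| < 1 + 8 = 9.
So |x^2 - (4)^2| < delta * 9.
We need delta * 9 <= 1/8, i.e. delta <= 1/8/9 = 1/72.
Since 1/72 < 1, this is tighter than 1; take delta = 1/72.
So delta = 1/72 works.

1/72


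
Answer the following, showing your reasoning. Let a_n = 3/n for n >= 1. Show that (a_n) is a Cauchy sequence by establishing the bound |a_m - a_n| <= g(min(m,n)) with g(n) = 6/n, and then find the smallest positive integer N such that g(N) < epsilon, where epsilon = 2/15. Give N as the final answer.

For any m, n >= 1, by the triangle inequality:
|a_m - a_n| = |3/m - 3/n| <= 3*1/m + 3*1/n <= 6/min(m,n).
So g(n) = 6/n bounds the Cauchy difference. Since g(n) -> 0, (a_n) is Cauchy.
Now solve g(N) < 2/15: 6/N < 2/15 <=> N > 6 / (2/15) = 45.
The smallest integer strictly greater than 45 is N = 46.
Check: g(46) = 6/46 = 3/23 < 2/15; g(45) = 2/15 >= 2/15. So N = 46.

46


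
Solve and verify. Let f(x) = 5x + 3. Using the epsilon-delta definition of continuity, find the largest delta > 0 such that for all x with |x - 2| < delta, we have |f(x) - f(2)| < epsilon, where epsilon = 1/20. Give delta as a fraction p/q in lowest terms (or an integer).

We compute f(2) = 5*(2) + 3 = 13.
|f(x) - f(2)| = |5x + 3 - (13)| = |5(x - 2)| = 5|x - 2|.
We need 5|x - 2| < 1/20, i.e. |x - 2| < 1/20 / 5 = 1/100.
So any delta <= 1/100 works. Conversely, if delta > 1/100, then x = 2 + 1/100 satisfies |x - 2| = 1/100 < delta but |f(x) - f(2)| = 5 * 1/100 = 1/20, which is not < 1/20; so no larger delta works.
Hence the largest such delta is 1/100.

1/100


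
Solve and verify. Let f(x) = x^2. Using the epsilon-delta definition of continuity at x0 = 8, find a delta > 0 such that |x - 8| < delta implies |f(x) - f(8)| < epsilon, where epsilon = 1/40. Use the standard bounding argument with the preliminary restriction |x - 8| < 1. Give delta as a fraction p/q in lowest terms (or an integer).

Factor: |x^2 - (8)^2| = |x - 8| * |x + 8|.
Impose |x - 8| < 1 first. Then |x + 8| = |(x - 8) + 2*(8)| <= |x - 8| + 2*|8| < 1 + 16 = 17.
So |x^2 - (8)^2| < delta * 17.
We need delta * 17 <= 1/40, i.e. delta <= 1/40/17 = 1/680.
Since 1/680 < 1, this is tighter than 1; take delta = 1/680.
So delta = 1/680 works.

1/680


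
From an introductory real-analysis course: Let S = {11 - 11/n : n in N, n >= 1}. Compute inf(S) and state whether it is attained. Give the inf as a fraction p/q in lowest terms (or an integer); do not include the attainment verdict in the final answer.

Analysis:
- Values: 0, 11/2, 22/3, 33/4, ... strictly increasing.
- Minimum is 0 (n=1); inf = 0 (attained).
- 11 - 11/n -> 11 from below; sup = 11, not attained.
Conclusion: inf(S) = 0, attained in S.

0


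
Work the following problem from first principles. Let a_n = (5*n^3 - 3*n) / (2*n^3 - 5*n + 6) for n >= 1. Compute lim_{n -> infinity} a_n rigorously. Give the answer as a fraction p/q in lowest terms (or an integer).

Divide numerator and denominator by n^3, the highest power:
numerator / n^3 = 5 - 3/n^2
denominator / n^3 = 2 - 5/n^2 + 6/n^3
As n -> infinity, all terms of the form c/n^k (k >= 1) tend to 0.
So numerator / n^3 -> 5 and denominator / n^3 -> 2.
Therefore lim a_n = 5/2.

5/2


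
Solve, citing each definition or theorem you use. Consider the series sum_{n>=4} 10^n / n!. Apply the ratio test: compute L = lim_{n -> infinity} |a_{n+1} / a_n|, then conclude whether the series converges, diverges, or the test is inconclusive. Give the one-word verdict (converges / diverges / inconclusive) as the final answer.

Let a_n denote the general term. Form the ratio a_{n+1}/a_n and simplify:
a_{n+1}/a_n = 10/(n + 1)
Take the limit as n -> infinity: L = 0.
Since L = 0 < 1, the ratio test implies the series converges.

converges


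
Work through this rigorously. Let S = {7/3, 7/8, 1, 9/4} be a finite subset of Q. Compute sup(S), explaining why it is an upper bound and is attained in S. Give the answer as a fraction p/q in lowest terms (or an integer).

S is finite, so sup(S) = max(S).
Sorted decreasing:
7/3, 9/4, 1, 7/8
The extremum is 7/3.
For every x in S, x <= 7/3. And 7/3 is in S, so it is attained.
Therefore sup(S) = 7/3.

7/3


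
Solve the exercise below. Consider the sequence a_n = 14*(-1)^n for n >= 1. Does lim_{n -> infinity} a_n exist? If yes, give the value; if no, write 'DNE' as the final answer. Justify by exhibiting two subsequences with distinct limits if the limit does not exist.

Examine the behaviour of a_n along subsequences.
Even-n subsequence a_{2k} = 14 -> 14. Odd-n subsequence a_{2k+1} = -14 -> -14.
Since these two subsequential limits are 14 and -14, distinct, the full sequence cannot converge (a convergent sequence has all subsequences tending to the same limit). So lim a_n does not exist.

DNE


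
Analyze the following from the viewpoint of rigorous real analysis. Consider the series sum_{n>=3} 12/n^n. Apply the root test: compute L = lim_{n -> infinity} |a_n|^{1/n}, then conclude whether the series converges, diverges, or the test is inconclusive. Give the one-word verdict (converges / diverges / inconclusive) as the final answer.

Let a_n denote the general term. Form |a_n|^(1/n) and simplify:
|a_n|^(1/n) = 12^(1/n)/n
Take the limit as n -> infinity: L = 0.
Since L = 0 < 1, the root test implies convergence.

converges


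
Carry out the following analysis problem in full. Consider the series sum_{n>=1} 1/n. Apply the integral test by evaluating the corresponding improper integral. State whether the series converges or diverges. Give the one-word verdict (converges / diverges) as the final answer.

Let f(x) = 1/x. Then f is positive, continuous, and decreasing on [1, infinity), so the integral test applies.
Compute the improper integral int_{1}^infinity f(x) dx:
  antiderivative F(x) = log(x).
  As x -> infinity, log(x) -> infinity.
  So int = infinity - log(1) = infinity. By the integral test, the series diverges.

diverges


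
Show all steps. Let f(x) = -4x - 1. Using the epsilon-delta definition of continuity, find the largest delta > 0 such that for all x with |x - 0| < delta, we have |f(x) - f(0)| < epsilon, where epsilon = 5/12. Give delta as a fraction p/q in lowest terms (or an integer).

We compute f(0) = -4*(0) - 1 = -1.
|f(x) - f(0)| = |-4x - 1 - (-1)| = |-4(x - 0)| = 4|x - 0|.
We need 4|x - 0| < 5/12, i.e. |x - 0| < 5/12 / 4 = 5/48.
So any delta <= 5/48 works. Conversely, if delta > 5/48, then x = 0 + 5/48 satisfies |x - 0| = 5/48 < delta but |f(x) - f(0)| = 4 * 5/48 = 5/12, which is not < 5/12; so no larger delta works.
Hence the largest such delta is 5/48.

5/48


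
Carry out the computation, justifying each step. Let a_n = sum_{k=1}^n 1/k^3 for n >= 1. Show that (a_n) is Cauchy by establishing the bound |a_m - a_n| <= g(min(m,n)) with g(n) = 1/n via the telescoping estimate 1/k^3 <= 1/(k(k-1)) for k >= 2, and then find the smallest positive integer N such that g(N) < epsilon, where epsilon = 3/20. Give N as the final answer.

For m > n >= 1: |a_m - a_n| = sum_{k=n+1}^m 1/k^3.
Use 1/k^3 <= 1/(k(k-1)) = 1/(k-1) - 1/k for k >= 2 (which holds since k^3 >= k^2 >= k(k-1) for k >= 2):
sum_{k=n+1}^m 1/k^3 <= sum_{k=n+1}^m (1/(k-1) - 1/k) = 1/n - 1/m <= 1/n.
By symmetry the same bound holds with n,m swapped, so |a_m - a_n| <= 1/min(m,n) = g(min(m,n)). Since g(n) -> 0, (a_n) is Cauchy.
Now solve g(N) < 3/20: 1/N < 3/20 <=> N > 1/(3/20) = 20/3.
The smallest integer strictly greater than 20/3 is N = 7.
Check: g(7) = 1/7 < 3/20; g(6) = 1/6 >= 3/20. So N = 7.

7


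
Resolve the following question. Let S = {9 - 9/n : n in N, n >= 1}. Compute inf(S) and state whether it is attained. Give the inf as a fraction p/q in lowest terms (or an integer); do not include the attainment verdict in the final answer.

Analysis:
- Values: 0, 9/2, 6, 27/4, ... strictly increasing.
- Minimum is 0 (n=1); inf = 0 (attained).
- 9 - 9/n -> 9 from below; sup = 9, not attained.
Conclusion: inf(S) = 0, attained in S.

0


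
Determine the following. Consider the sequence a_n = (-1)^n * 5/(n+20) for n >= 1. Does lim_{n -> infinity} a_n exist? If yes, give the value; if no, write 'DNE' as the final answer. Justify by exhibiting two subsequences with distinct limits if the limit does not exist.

Examine the behaviour of a_n along subsequences.
Even-n subsequence a_{2k} = 5/(2k+20) -> 0. Odd-n subsequence a_{2k+1} = -5/(2k+21) -> 0. Both tend to 0, which suggests the limit is 0; verify directly.
|a_n - 0| = 5/(n+20) < 5/n for every n >= 1.
Given epsilon > 0, choose a positive integer N > 5/epsilon. Then for all n >= N, |a_n| < 5/n <= 5/N < epsilon.
So by the definition of the limit, lim a_n exists and equals 0.

0


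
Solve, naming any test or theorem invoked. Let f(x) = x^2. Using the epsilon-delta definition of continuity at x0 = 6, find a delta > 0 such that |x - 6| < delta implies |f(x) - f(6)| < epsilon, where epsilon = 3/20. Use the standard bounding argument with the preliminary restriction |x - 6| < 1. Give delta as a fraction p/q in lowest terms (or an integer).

Factor: |x^2 - (6)^2| = |x - 6| * |x + 6|.
Impose |x - 6| < 1 first. Then |x + 6| = |(x - 6) + 2*(6)| <= |x - 6| + 2*|6| < 1 + 12 = 13.
So |x^2 - (6)^2| < delta * 13.
We need delta * 13 <= 3/20, i.e. delta <= 3/20/13 = 3/260.
Since 3/260 < 1, this is tighter than 1; take delta = 3/260.
So delta = 3/260 works.

3/260


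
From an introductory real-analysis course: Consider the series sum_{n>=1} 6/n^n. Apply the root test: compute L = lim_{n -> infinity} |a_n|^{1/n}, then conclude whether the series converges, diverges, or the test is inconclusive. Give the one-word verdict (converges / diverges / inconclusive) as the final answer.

Let a_n denote the general term. Form |a_n|^(1/n) and simplify:
|a_n|^(1/n) = 6^(1/n)/n
Take the limit as n -> infinity: L = 0.
Since L = 0 < 1, the root test implies convergence.

converges


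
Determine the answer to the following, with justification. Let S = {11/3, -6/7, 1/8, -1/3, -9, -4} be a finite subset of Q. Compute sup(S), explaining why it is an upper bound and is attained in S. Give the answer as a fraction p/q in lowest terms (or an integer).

S is finite, so sup(S) = max(S).
Sorted decreasing:
11/3, 1/8, -1/3, -6/7, -4, -9
The extremum is 11/3.
For every x in S, x <= 11/3. And 11/3 is in S, so it is attained.
Therefore sup(S) = 11/3.

11/3


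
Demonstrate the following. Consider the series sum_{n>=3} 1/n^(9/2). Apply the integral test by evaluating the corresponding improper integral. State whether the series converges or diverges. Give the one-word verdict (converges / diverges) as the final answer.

Let f(x) = x^(-9/2). Then f is positive, continuous, and decreasing on [3, infinity), so the integral test applies.
Compute the improper integral int_{3}^infinity f(x) dx:
  antiderivative F(x) = -2/(7*x^(7/2)).
  As x -> infinity, F(x) -> 0 (since p = 9/2 > 1).
  So int = F(infinity) - F(3) = 0 - (-2*sqrt(3)/567) = 2*sqrt(3)/567.
  Finite, so by the integral test, the series converges.

converges


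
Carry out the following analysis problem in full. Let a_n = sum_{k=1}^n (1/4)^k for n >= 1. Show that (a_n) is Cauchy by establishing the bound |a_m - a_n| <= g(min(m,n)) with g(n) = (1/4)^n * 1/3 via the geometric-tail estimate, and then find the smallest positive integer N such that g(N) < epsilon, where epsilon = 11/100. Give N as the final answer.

For m > n >= 1: |a_m - a_n| = sum_{k=n+1}^m (1/4)^k < sum_{k=n+1}^infinity (1/4)^k = (1/4)^(n+1) / (1 - 1/4) = (1/4)^n * (1/4) * (4/3) = (1/4)^n * 1/3.
So g(n) = (1/4)^n / 3. Since g(n) -> 0, (a_n) is Cauchy.
Now solve g(N) < 11/100: (1/4)^N / 3 < 11/100 <=> 4^N > 1 / (3 * 11/100) = 100/33.
Check powers of 4: 4^0 = 1 <= 100/33, 4^1 = 4 > 100/33.
So the smallest such N is 1. Check: g(1) = 1/(3 * 4) = 1/12 < 11/100.

1


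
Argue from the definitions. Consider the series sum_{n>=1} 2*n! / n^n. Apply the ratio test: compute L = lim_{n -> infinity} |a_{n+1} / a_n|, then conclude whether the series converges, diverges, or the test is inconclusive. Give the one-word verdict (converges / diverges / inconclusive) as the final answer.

Let a_n denote the general term. Form the ratio a_{n+1}/a_n and simplify:
a_{n+1}/a_n = (n/(n + 1))^n
Take the limit as n -> infinity: L = exp(-1).
Since L = exp(-1) < 1, the ratio test implies the series converges.

converges


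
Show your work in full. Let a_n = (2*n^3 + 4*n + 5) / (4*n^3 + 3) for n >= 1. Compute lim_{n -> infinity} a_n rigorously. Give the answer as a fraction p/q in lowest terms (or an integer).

Divide numerator and denominator by n^3, the highest power:
numerator / n^3 = 2 + 4/n^2 + 5/n^3
denominator / n^3 = 4 + 3/n^3
As n -> infinity, all terms of the form c/n^k (k >= 1) tend to 0.
So numerator / n^3 -> 2 and denominator / n^3 -> 4.
Therefore lim a_n = 1/2.

1/2


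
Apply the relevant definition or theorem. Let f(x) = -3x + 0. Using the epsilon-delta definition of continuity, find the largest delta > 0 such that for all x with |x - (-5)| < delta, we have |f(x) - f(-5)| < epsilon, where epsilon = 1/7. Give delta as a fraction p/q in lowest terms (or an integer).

We compute f(-5) = -3*(-5) + 0 = 15.
|f(x) - f(-5)| = |-3x + 0 - (15)| = |-3(x - (-5))| = 3|x - (-5)|.
We need 3|x - (-5)| < 1/7, i.e. |x - (-5)| < 1/7 / 3 = 1/21.
So any delta <= 1/21 works. Conversely, if delta > 1/21, then x = -5 + 1/21 satisfies |x - (-5)| = 1/21 < delta but |f(x) - f(-5)| = 3 * 1/21 = 1/7, which is not < 1/7; so no larger delta works.
Hence the largest such delta is 1/21.

1/21


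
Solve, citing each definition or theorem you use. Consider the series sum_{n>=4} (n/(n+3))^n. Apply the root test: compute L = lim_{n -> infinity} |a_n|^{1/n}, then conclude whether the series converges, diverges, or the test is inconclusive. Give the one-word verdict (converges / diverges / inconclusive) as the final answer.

Let a_n denote the general term. Form |a_n|^(1/n) and simplify:
|a_n|^(1/n) = n/(n + 3)
Take the limit as n -> infinity: L = 1.
Since L = 1, the root test is inconclusive. (In fact a_n = (n/(n+3))^n -> e^(-3) != 0, so the nth-term test shows divergence; but the root test itself gives no conclusion.)

inconclusive


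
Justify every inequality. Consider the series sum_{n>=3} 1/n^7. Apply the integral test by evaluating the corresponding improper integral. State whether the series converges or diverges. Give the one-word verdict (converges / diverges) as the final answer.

Let f(x) = x^(-7). Then f is positive, continuous, and decreasing on [3, infinity), so the integral test applies.
Compute the improper integral int_{3}^infinity f(x) dx:
  antiderivative F(x) = -1/(6*x^6).
  As x -> infinity, F(x) -> 0 (since p = 7 > 1).
  So int = F(infinity) - F(3) = 0 - (-1/4374) = 1/4374.
  Finite, so by the integral test, the series converges.

converges


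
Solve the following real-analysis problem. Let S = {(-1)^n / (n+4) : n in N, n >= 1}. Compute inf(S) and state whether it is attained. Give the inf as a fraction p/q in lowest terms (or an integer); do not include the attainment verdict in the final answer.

Analysis:
- Values: -1/5, 1/6, -1/7, 1/8, -1/9, ...
- Positive terms (even n): 1/(2+4), 1/(4+4), ... decreasing -> max = 1/6 (n=2).
- Negative terms (odd n): -1/(1+4), -1/(3+4), ... increasing -> min = -1/5 (n=1).
- So sup = 1/6 (attained at n=2); inf = -1/5 (attained at n=1).
Conclusion: inf(S) = -1/5, attained in S.

-1/5


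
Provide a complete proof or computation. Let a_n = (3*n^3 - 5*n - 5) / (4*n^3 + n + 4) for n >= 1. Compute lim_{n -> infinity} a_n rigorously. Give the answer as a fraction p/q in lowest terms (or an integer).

Divide numerator and denominator by n^3, the highest power:
numerator / n^3 = 3 - 5/n^2 - 5/n^3
denominator / n^3 = 4 + n^(-2) + 4/n^3
As n -> infinity, all terms of the form c/n^k (k >= 1) tend to 0.
So numerator / n^3 -> 3 and denominator / n^3 -> 4.
Therefore lim a_n = 3/4.

3/4


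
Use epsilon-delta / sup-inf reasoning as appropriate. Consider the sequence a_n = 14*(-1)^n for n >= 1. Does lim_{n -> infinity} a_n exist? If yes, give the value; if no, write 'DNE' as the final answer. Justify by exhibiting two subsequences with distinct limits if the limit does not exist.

Examine the behaviour of a_n along subsequences.
Even-n subsequence a_{2k} = 14 -> 14. Odd-n subsequence a_{2k+1} = -14 -> -14.
Since these two subsequential limits are 14 and -14, distinct, the full sequence cannot converge (a convergent sequence has all subsequences tending to the same limit). So lim a_n does not exist.

DNE


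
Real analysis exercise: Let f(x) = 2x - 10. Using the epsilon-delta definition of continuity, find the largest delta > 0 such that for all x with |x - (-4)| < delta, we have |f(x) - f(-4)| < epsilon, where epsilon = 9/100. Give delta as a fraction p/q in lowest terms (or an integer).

We compute f(-4) = 2*(-4) - 10 = -18.
|f(x) - f(-4)| = |2x - 10 - (-18)| = |2(x - (-4))| = 2|x - (-4)|.
We need 2|x - (-4)| < 9/100, i.e. |x - (-4)| < 9/100 / 2 = 9/200.
So any delta <= 9/200 works. Conversely, if delta > 9/200, then x = -4 + 9/200 satisfies |x - (-4)| = 9/200 < delta but |f(x) - f(-4)| = 2 * 9/200 = 9/100, which is not < 9/100; so no larger delta works.
Hence the largest such delta is 9/200.

9/200


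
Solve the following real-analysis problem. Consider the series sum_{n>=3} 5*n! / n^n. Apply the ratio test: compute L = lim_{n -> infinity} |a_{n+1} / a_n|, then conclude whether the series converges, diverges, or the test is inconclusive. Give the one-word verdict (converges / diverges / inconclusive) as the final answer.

Let a_n denote the general term. Form the ratio a_{n+1}/a_n and simplify:
a_{n+1}/a_n = (n/(n + 1))^n
Take the limit as n -> infinity: L = exp(-1).
Since L = exp(-1) < 1, the ratio test implies the series converges.

converges


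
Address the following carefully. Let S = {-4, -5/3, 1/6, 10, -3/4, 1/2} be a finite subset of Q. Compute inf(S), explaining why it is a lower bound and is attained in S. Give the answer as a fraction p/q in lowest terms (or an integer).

S is finite, so inf(S) = min(S).
Sorted increasing:
-4, -5/3, -3/4, 1/6, 1/2, 10
The extremum is -4.
For every x in S, x >= -4. And -4 is in S, so it is attained.
Therefore inf(S) = -4.

-4


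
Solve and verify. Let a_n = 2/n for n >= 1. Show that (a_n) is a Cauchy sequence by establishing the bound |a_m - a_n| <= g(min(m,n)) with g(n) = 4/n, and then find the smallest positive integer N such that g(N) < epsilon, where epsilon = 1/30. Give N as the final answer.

For any m, n >= 1, by the triangle inequality:
|a_m - a_n| = |2/m - 2/n| <= 2*1/m + 2*1/n <= 4/min(m,n).
So g(n) = 4/n bounds the Cauchy difference. Since g(n) -> 0, (a_n) is Cauchy.
Now solve g(N) < 1/30: 4/N < 1/30 <=> N > 4 / (1/30) = 120.
The smallest integer strictly greater than 120 is N = 121.
Check: g(121) = 4/121 = 4/121 < 1/30; g(120) = 1/30 >= 1/30. So N = 121.

121


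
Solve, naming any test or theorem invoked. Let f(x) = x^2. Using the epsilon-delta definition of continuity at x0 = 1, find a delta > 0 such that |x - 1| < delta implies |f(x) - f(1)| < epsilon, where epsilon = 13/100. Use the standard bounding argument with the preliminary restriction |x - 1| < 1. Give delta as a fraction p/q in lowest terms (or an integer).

Factor: |x^2 - (1)^2| = |x - 1| * |x + 1|.
Impose |x - 1| < 1 first. Then |x + 1| = |(x - 1) + 2*(1)| <= |x - 1| + 2*|1| < 1 + 2 = 3.
So |x^2 - (1)^2| < delta * 3.
We need delta * 3 <= 13/100, i.e. delta <= 13/100/3 = 13/300.
Since 13/300 < 1, this is tighter than 1; take delta = 13/300.
So delta = 13/300 works.

13/300


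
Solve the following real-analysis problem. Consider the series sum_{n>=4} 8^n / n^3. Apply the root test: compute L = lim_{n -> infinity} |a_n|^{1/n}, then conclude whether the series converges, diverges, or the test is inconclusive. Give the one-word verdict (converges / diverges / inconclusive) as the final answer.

Let a_n denote the general term. Form |a_n|^(1/n) and simplify:
|a_n|^(1/n) = 8/n^(3/n)
Take the limit as n -> infinity: L = 8.
Since L = 8 > 1, the root test implies divergence.

diverges


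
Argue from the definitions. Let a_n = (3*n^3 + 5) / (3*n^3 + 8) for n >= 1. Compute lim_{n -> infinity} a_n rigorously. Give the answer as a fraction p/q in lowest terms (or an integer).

Divide numerator and denominator by n^3, the highest power:
numerator / n^3 = 3 + 5/n^3
denominator / n^3 = 3 + 8/n^3
As n -> infinity, all terms of the form c/n^k (k >= 1) tend to 0.
So numerator / n^3 -> 3 and denominator / n^3 -> 3.
Therefore lim a_n = 1.

1


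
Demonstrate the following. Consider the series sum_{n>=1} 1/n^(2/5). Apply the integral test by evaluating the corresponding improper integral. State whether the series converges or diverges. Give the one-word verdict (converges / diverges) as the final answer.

Let f(x) = x^(-2/5). Then f is positive, continuous, and decreasing on [1, infinity), so the integral test applies.
Compute the improper integral int_{1}^infinity f(x) dx:
  antiderivative F(x) = 5*x^(3/5)/3.
  As x -> infinity, F(x) -> infinity (since p = 2/5 < 1).
  So the integral diverges. By the integral test, the series diverges.

diverges


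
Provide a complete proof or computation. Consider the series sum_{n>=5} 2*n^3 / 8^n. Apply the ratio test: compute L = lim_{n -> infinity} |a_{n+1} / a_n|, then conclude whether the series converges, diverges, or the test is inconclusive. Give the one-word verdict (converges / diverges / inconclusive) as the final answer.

Let a_n denote the general term. Form the ratio a_{n+1}/a_n and simplify:
a_{n+1}/a_n = (n + 1)^3/(8*n^3)
Take the limit as n -> infinity: L = 1/8.
Since L = 1/8 < 1, the ratio test implies the series converges.

converges


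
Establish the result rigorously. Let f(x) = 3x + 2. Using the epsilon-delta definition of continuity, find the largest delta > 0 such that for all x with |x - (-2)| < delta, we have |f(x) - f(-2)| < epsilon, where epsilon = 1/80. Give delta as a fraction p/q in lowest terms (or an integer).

We compute f(-2) = 3*(-2) + 2 = -4.
|f(x) - f(-2)| = |3x + 2 - (-4)| = |3(x - (-2))| = 3|x - (-2)|.
We need 3|x - (-2)| < 1/80, i.e. |x - (-2)| < 1/80 / 3 = 1/240.
So any delta <= 1/240 works. Conversely, if delta > 1/240, then x = -2 + 1/240 satisfies |x - (-2)| = 1/240 < delta but |f(x) - f(-2)| = 3 * 1/240 = 1/80, which is not < 1/80; so no larger delta works.
Hence the largest such delta is 1/240.

1/240


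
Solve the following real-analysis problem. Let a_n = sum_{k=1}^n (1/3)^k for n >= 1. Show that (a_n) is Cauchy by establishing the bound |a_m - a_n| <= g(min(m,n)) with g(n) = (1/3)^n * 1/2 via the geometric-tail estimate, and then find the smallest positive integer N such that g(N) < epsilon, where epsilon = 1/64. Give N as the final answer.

For m > n >= 1: |a_m - a_n| = sum_{k=n+1}^m (1/3)^k < sum_{k=n+1}^infinity (1/3)^k = (1/3)^(n+1) / (1 - 1/3) = (1/3)^n * (1/3) * (3/2) = (1/3)^n * 1/2.
So g(n) = (1/3)^n / 2. Since g(n) -> 0, (a_n) is Cauchy.
Now solve g(N) < 1/64: (1/3)^N / 2 < 1/64 <=> 3^N > 1 / (2 * 1/64) = 32.
Check powers of 3: 3^3 = 27 <= 32, 3^4 = 81 > 32.
So the smallest such N is 4. Check: g(4) = 1/(2 * 81) = 1/162 < 1/64.

4


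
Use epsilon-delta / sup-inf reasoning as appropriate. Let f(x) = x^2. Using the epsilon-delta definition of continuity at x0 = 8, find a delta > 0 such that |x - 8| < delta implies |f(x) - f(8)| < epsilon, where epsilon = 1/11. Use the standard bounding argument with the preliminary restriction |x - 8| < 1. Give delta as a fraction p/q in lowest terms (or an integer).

Factor: |x^2 - (8)^2| = |x - 8| * |x + 8|.
Impose |x - 8| < 1 first. Then |x + 8| = |(x - 8) + 2*(8)| <= |x - 8| + 2*|8| < 1 + 16 = 17.
So |x^2 - (8)^2| < delta * 17.
We need delta * 17 <= 1/11, i.e. delta <= 1/11/17 = 1/187.
Since 1/187 < 1, this is tighter than 1; take delta = 1/187.
So delta = 1/187 works.

1/187


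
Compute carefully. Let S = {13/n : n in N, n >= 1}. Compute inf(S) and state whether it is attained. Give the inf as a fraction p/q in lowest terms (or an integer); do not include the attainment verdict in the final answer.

Analysis:
- Values: 13, 13/2, 13/3, 13/4, ... strictly decreasing.
- The maximum is 13 (n=1); sup = 13 (attained).
- The set is bounded below by 0; 13/n -> 0 so 0 is the greatest lower bound.
- 0 is not in the set, so inf = 0 is not attained.
Conclusion: inf(S) = 0, not attained in S.

0


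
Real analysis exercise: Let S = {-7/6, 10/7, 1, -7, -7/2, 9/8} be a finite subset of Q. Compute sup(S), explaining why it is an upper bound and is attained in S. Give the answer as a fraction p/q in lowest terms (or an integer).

S is finite, so sup(S) = max(S).
Sorted decreasing:
10/7, 9/8, 1, -7/6, -7/2, -7
The extremum is 10/7.
For every x in S, x <= 10/7. And 10/7 is in S, so it is attained.
Therefore sup(S) = 10/7.

10/7


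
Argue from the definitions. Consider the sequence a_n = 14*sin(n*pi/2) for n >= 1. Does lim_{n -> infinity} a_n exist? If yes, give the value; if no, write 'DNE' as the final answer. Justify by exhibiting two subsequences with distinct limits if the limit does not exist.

Examine the behaviour of a_n along subsequences.
a_{4k+1} = 14*sin(pi/2 + 2k*pi) = 14 -> 14. a_{4k+3} = 14*sin(3pi/2 + 2k*pi) = -14 -> -14.
Since these two subsequential limits are 14 and -14, distinct, the full sequence cannot converge (a convergent sequence has all subsequences tending to the same limit). So lim a_n does not exist.

DNE


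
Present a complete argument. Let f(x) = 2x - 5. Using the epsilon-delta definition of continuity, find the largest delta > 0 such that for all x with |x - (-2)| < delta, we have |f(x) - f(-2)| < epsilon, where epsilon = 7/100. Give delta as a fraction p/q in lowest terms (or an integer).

We compute f(-2) = 2*(-2) - 5 = -9.
|f(x) - f(-2)| = |2x - 5 - (-9)| = |2(x - (-2))| = 2|x - (-2)|.
We need 2|x - (-2)| < 7/100, i.e. |x - (-2)| < 7/100 / 2 = 7/200.
So any delta <= 7/200 works. Conversely, if delta > 7/200, then x = -2 + 7/200 satisfies |x - (-2)| = 7/200 < delta but |f(x) - f(-2)| = 2 * 7/200 = 7/100, which is not < 7/100; so no larger delta works.
Hence the largest such delta is 7/200.

7/200


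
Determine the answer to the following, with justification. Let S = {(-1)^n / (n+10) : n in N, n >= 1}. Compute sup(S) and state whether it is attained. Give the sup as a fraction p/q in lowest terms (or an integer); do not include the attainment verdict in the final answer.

Analysis:
- Values: -1/11, 1/12, -1/13, 1/14, -1/15, ...
- Positive terms (even n): 1/(2+10), 1/(4+10), ... decreasing -> max = 1/12 (n=2).
- Negative terms (odd n): -1/(1+10), -1/(3+10), ... increasing -> min = -1/11 (n=1).
- So sup = 1/12 (attained at n=2); inf = -1/11 (attained at n=1).
Conclusion: sup(S) = 1/12, attained in S.

1/12


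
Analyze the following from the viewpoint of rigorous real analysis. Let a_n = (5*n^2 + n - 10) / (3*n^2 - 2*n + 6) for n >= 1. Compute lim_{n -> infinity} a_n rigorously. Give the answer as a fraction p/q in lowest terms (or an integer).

Divide numerator and denominator by n^2, the highest power:
numerator / n^2 = 5 + 1/n - 10/n^2
denominator / n^2 = 3 - 2/n + 6/n^2
As n -> infinity, all terms of the form c/n^k (k >= 1) tend to 0.
So numerator / n^2 -> 5 and denominator / n^2 -> 3.
Therefore lim a_n = 5/3.

5/3


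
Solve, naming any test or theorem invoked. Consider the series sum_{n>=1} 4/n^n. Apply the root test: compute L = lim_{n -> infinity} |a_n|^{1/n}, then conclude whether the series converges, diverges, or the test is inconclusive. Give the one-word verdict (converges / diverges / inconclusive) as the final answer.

Let a_n denote the general term. Form |a_n|^(1/n) and simplify:
|a_n|^(1/n) = 2^(2/n)/n
Take the limit as n -> infinity: L = 0.
Since L = 0 < 1, the root test implies convergence.

converges


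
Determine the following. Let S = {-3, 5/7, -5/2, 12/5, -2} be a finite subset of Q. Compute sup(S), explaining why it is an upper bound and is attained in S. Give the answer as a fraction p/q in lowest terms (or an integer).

S is finite, so sup(S) = max(S).
Sorted decreasing:
12/5, 5/7, -2, -5/2, -3
The extremum is 12/5.
For every x in S, x <= 12/5. And 12/5 is in S, so it is attained.
Therefore sup(S) = 12/5.

12/5


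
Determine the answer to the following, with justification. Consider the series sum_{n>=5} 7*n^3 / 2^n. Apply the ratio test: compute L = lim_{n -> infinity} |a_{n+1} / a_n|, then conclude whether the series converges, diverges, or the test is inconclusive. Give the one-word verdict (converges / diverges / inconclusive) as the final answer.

Let a_n denote the general term. Form the ratio a_{n+1}/a_n and simplify:
a_{n+1}/a_n = (n + 1)^3/(2*n^3)
Take the limit as n -> infinity: L = 1/2.
Since L = 1/2 < 1, the ratio test implies the series converges.

converges


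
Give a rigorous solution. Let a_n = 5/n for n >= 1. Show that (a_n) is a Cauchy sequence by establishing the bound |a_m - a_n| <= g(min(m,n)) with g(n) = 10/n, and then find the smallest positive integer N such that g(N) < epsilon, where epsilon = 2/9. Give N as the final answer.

For any m, n >= 1, by the triangle inequality:
|a_m - a_n| = |5/m - 5/n| <= 5*1/m + 5*1/n <= 10/min(m,n).
So g(n) = 10/n bounds the Cauchy difference. Since g(n) -> 0, (a_n) is Cauchy.
Now solve g(N) < 2/9: 10/N < 2/9 <=> N > 10 / (2/9) = 45.
The smallest integer strictly greater than 45 is N = 46.
Check: g(46) = 10/46 = 5/23 < 2/9; g(45) = 2/9 >= 2/9. So N = 46.

46


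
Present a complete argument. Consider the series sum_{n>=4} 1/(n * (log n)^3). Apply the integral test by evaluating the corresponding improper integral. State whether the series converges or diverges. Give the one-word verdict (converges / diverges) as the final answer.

Let f(x) = 1/(x*log(x)^3). Then f is positive, continuous, and decreasing on [4, infinity), so the integral test applies.
Compute the improper integral int_{4}^infinity f(x) dx:
  antiderivative F(x) = -1/(2*log(x)^2).
  F(x) -> 0 as x -> infinity.  int = 0 - F(4) = 1/(2*log(4)^2) < infinity. By the integral test, the series converges.

converges
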